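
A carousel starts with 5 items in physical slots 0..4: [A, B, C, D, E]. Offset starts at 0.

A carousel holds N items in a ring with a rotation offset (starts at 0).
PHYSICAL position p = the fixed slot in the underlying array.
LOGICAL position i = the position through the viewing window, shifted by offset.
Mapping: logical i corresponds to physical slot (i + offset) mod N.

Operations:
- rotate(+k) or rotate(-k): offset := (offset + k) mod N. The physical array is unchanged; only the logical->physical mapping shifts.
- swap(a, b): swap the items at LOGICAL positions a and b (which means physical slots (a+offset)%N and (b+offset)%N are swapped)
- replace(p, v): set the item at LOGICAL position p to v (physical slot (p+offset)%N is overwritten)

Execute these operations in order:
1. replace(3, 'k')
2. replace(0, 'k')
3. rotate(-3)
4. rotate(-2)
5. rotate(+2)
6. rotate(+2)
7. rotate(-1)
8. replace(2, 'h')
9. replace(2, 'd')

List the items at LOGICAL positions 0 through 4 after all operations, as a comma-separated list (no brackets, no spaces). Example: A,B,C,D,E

Answer: k,E,d,B,C

Derivation:
After op 1 (replace(3, 'k')): offset=0, physical=[A,B,C,k,E], logical=[A,B,C,k,E]
After op 2 (replace(0, 'k')): offset=0, physical=[k,B,C,k,E], logical=[k,B,C,k,E]
After op 3 (rotate(-3)): offset=2, physical=[k,B,C,k,E], logical=[C,k,E,k,B]
After op 4 (rotate(-2)): offset=0, physical=[k,B,C,k,E], logical=[k,B,C,k,E]
After op 5 (rotate(+2)): offset=2, physical=[k,B,C,k,E], logical=[C,k,E,k,B]
After op 6 (rotate(+2)): offset=4, physical=[k,B,C,k,E], logical=[E,k,B,C,k]
After op 7 (rotate(-1)): offset=3, physical=[k,B,C,k,E], logical=[k,E,k,B,C]
After op 8 (replace(2, 'h')): offset=3, physical=[h,B,C,k,E], logical=[k,E,h,B,C]
After op 9 (replace(2, 'd')): offset=3, physical=[d,B,C,k,E], logical=[k,E,d,B,C]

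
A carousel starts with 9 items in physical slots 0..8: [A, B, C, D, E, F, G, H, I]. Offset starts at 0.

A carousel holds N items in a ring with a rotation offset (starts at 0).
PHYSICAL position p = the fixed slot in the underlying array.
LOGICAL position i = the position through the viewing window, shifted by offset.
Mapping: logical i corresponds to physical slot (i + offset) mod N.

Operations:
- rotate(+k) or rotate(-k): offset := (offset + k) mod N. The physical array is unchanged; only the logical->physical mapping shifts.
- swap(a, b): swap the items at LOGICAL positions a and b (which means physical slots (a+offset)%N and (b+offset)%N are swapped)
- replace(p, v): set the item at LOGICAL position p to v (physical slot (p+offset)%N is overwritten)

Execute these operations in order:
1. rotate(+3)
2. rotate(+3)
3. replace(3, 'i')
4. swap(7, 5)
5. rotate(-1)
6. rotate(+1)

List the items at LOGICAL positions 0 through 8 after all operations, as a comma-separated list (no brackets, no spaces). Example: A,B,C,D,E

After op 1 (rotate(+3)): offset=3, physical=[A,B,C,D,E,F,G,H,I], logical=[D,E,F,G,H,I,A,B,C]
After op 2 (rotate(+3)): offset=6, physical=[A,B,C,D,E,F,G,H,I], logical=[G,H,I,A,B,C,D,E,F]
After op 3 (replace(3, 'i')): offset=6, physical=[i,B,C,D,E,F,G,H,I], logical=[G,H,I,i,B,C,D,E,F]
After op 4 (swap(7, 5)): offset=6, physical=[i,B,E,D,C,F,G,H,I], logical=[G,H,I,i,B,E,D,C,F]
After op 5 (rotate(-1)): offset=5, physical=[i,B,E,D,C,F,G,H,I], logical=[F,G,H,I,i,B,E,D,C]
After op 6 (rotate(+1)): offset=6, physical=[i,B,E,D,C,F,G,H,I], logical=[G,H,I,i,B,E,D,C,F]

Answer: G,H,I,i,B,E,D,C,F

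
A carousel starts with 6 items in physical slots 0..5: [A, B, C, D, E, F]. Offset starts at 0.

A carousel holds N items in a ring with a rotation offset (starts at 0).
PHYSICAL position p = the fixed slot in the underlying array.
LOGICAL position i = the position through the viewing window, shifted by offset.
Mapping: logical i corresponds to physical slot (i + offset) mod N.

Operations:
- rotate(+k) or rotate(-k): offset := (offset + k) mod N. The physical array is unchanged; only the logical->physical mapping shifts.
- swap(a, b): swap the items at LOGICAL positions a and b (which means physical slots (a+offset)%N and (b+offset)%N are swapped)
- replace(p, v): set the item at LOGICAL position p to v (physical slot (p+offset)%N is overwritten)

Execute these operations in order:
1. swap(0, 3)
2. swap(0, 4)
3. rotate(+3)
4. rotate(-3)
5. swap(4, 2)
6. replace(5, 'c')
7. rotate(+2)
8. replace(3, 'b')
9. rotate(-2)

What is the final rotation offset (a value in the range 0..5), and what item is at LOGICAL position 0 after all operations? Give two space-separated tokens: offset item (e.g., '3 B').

After op 1 (swap(0, 3)): offset=0, physical=[D,B,C,A,E,F], logical=[D,B,C,A,E,F]
After op 2 (swap(0, 4)): offset=0, physical=[E,B,C,A,D,F], logical=[E,B,C,A,D,F]
After op 3 (rotate(+3)): offset=3, physical=[E,B,C,A,D,F], logical=[A,D,F,E,B,C]
After op 4 (rotate(-3)): offset=0, physical=[E,B,C,A,D,F], logical=[E,B,C,A,D,F]
After op 5 (swap(4, 2)): offset=0, physical=[E,B,D,A,C,F], logical=[E,B,D,A,C,F]
After op 6 (replace(5, 'c')): offset=0, physical=[E,B,D,A,C,c], logical=[E,B,D,A,C,c]
After op 7 (rotate(+2)): offset=2, physical=[E,B,D,A,C,c], logical=[D,A,C,c,E,B]
After op 8 (replace(3, 'b')): offset=2, physical=[E,B,D,A,C,b], logical=[D,A,C,b,E,B]
After op 9 (rotate(-2)): offset=0, physical=[E,B,D,A,C,b], logical=[E,B,D,A,C,b]

Answer: 0 E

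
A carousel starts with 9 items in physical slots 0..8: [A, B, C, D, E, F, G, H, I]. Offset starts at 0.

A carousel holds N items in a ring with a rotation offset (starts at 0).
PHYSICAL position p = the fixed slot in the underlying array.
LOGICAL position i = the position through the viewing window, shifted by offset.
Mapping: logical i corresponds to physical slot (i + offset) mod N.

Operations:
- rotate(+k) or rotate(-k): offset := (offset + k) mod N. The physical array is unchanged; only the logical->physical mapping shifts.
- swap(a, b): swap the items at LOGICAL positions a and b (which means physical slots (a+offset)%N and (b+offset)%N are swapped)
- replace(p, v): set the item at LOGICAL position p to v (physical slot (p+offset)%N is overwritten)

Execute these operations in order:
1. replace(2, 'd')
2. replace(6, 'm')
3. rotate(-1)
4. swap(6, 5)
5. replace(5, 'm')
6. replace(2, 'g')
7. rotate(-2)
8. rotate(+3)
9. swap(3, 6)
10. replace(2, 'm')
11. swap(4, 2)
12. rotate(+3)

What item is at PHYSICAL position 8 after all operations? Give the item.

Answer: I

Derivation:
After op 1 (replace(2, 'd')): offset=0, physical=[A,B,d,D,E,F,G,H,I], logical=[A,B,d,D,E,F,G,H,I]
After op 2 (replace(6, 'm')): offset=0, physical=[A,B,d,D,E,F,m,H,I], logical=[A,B,d,D,E,F,m,H,I]
After op 3 (rotate(-1)): offset=8, physical=[A,B,d,D,E,F,m,H,I], logical=[I,A,B,d,D,E,F,m,H]
After op 4 (swap(6, 5)): offset=8, physical=[A,B,d,D,F,E,m,H,I], logical=[I,A,B,d,D,F,E,m,H]
After op 5 (replace(5, 'm')): offset=8, physical=[A,B,d,D,m,E,m,H,I], logical=[I,A,B,d,D,m,E,m,H]
After op 6 (replace(2, 'g')): offset=8, physical=[A,g,d,D,m,E,m,H,I], logical=[I,A,g,d,D,m,E,m,H]
After op 7 (rotate(-2)): offset=6, physical=[A,g,d,D,m,E,m,H,I], logical=[m,H,I,A,g,d,D,m,E]
After op 8 (rotate(+3)): offset=0, physical=[A,g,d,D,m,E,m,H,I], logical=[A,g,d,D,m,E,m,H,I]
After op 9 (swap(3, 6)): offset=0, physical=[A,g,d,m,m,E,D,H,I], logical=[A,g,d,m,m,E,D,H,I]
After op 10 (replace(2, 'm')): offset=0, physical=[A,g,m,m,m,E,D,H,I], logical=[A,g,m,m,m,E,D,H,I]
After op 11 (swap(4, 2)): offset=0, physical=[A,g,m,m,m,E,D,H,I], logical=[A,g,m,m,m,E,D,H,I]
After op 12 (rotate(+3)): offset=3, physical=[A,g,m,m,m,E,D,H,I], logical=[m,m,E,D,H,I,A,g,m]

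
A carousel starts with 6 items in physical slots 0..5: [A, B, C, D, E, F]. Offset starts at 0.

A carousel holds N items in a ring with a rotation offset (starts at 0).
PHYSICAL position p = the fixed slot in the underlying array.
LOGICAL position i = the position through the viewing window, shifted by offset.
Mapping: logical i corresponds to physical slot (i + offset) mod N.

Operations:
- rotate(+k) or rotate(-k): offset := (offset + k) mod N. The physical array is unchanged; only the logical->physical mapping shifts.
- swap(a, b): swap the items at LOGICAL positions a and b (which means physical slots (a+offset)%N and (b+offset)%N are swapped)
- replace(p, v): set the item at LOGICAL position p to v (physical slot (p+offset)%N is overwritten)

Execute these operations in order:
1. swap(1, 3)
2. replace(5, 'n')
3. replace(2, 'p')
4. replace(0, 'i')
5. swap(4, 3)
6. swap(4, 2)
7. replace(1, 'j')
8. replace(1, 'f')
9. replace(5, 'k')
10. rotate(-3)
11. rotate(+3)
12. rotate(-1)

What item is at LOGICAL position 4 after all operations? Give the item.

Answer: E

Derivation:
After op 1 (swap(1, 3)): offset=0, physical=[A,D,C,B,E,F], logical=[A,D,C,B,E,F]
After op 2 (replace(5, 'n')): offset=0, physical=[A,D,C,B,E,n], logical=[A,D,C,B,E,n]
After op 3 (replace(2, 'p')): offset=0, physical=[A,D,p,B,E,n], logical=[A,D,p,B,E,n]
After op 4 (replace(0, 'i')): offset=0, physical=[i,D,p,B,E,n], logical=[i,D,p,B,E,n]
After op 5 (swap(4, 3)): offset=0, physical=[i,D,p,E,B,n], logical=[i,D,p,E,B,n]
After op 6 (swap(4, 2)): offset=0, physical=[i,D,B,E,p,n], logical=[i,D,B,E,p,n]
After op 7 (replace(1, 'j')): offset=0, physical=[i,j,B,E,p,n], logical=[i,j,B,E,p,n]
After op 8 (replace(1, 'f')): offset=0, physical=[i,f,B,E,p,n], logical=[i,f,B,E,p,n]
After op 9 (replace(5, 'k')): offset=0, physical=[i,f,B,E,p,k], logical=[i,f,B,E,p,k]
After op 10 (rotate(-3)): offset=3, physical=[i,f,B,E,p,k], logical=[E,p,k,i,f,B]
After op 11 (rotate(+3)): offset=0, physical=[i,f,B,E,p,k], logical=[i,f,B,E,p,k]
After op 12 (rotate(-1)): offset=5, physical=[i,f,B,E,p,k], logical=[k,i,f,B,E,p]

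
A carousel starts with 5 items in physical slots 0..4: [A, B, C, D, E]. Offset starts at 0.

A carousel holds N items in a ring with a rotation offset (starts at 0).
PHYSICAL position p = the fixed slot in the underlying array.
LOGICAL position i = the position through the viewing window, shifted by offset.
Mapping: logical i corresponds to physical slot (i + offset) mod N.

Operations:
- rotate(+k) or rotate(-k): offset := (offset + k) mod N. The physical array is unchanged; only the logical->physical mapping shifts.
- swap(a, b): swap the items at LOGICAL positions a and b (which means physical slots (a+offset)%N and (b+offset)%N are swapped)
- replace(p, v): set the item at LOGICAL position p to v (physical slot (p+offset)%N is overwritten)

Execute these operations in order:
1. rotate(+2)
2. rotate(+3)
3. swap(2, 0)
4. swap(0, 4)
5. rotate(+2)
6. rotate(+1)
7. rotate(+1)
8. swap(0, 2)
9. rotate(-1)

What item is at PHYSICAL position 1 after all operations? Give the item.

After op 1 (rotate(+2)): offset=2, physical=[A,B,C,D,E], logical=[C,D,E,A,B]
After op 2 (rotate(+3)): offset=0, physical=[A,B,C,D,E], logical=[A,B,C,D,E]
After op 3 (swap(2, 0)): offset=0, physical=[C,B,A,D,E], logical=[C,B,A,D,E]
After op 4 (swap(0, 4)): offset=0, physical=[E,B,A,D,C], logical=[E,B,A,D,C]
After op 5 (rotate(+2)): offset=2, physical=[E,B,A,D,C], logical=[A,D,C,E,B]
After op 6 (rotate(+1)): offset=3, physical=[E,B,A,D,C], logical=[D,C,E,B,A]
After op 7 (rotate(+1)): offset=4, physical=[E,B,A,D,C], logical=[C,E,B,A,D]
After op 8 (swap(0, 2)): offset=4, physical=[E,C,A,D,B], logical=[B,E,C,A,D]
After op 9 (rotate(-1)): offset=3, physical=[E,C,A,D,B], logical=[D,B,E,C,A]

Answer: C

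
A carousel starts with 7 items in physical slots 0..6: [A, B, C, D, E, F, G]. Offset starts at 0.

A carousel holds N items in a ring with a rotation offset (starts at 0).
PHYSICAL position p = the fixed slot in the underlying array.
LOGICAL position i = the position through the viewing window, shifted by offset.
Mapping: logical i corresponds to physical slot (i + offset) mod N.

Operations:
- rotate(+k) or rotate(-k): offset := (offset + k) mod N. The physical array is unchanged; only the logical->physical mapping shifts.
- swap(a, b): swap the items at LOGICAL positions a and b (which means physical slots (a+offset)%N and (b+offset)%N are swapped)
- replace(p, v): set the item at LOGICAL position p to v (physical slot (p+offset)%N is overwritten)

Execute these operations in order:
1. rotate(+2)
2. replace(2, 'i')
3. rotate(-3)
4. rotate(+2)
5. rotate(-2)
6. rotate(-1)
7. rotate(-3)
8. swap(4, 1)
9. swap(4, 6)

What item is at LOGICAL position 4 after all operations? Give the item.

Answer: B

Derivation:
After op 1 (rotate(+2)): offset=2, physical=[A,B,C,D,E,F,G], logical=[C,D,E,F,G,A,B]
After op 2 (replace(2, 'i')): offset=2, physical=[A,B,C,D,i,F,G], logical=[C,D,i,F,G,A,B]
After op 3 (rotate(-3)): offset=6, physical=[A,B,C,D,i,F,G], logical=[G,A,B,C,D,i,F]
After op 4 (rotate(+2)): offset=1, physical=[A,B,C,D,i,F,G], logical=[B,C,D,i,F,G,A]
After op 5 (rotate(-2)): offset=6, physical=[A,B,C,D,i,F,G], logical=[G,A,B,C,D,i,F]
After op 6 (rotate(-1)): offset=5, physical=[A,B,C,D,i,F,G], logical=[F,G,A,B,C,D,i]
After op 7 (rotate(-3)): offset=2, physical=[A,B,C,D,i,F,G], logical=[C,D,i,F,G,A,B]
After op 8 (swap(4, 1)): offset=2, physical=[A,B,C,G,i,F,D], logical=[C,G,i,F,D,A,B]
After op 9 (swap(4, 6)): offset=2, physical=[A,D,C,G,i,F,B], logical=[C,G,i,F,B,A,D]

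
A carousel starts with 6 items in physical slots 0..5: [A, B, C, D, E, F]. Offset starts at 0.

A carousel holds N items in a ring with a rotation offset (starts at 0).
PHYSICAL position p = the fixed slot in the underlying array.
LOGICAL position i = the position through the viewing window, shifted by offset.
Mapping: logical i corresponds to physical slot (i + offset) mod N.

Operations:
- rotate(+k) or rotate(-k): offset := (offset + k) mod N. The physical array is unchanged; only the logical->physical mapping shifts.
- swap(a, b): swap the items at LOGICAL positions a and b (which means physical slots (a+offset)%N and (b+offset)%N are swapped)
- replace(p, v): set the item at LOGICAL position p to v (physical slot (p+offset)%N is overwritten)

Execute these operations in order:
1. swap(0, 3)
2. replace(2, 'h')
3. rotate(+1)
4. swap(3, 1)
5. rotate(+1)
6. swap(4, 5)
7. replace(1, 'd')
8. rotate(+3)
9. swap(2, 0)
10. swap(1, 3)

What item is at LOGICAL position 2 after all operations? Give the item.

After op 1 (swap(0, 3)): offset=0, physical=[D,B,C,A,E,F], logical=[D,B,C,A,E,F]
After op 2 (replace(2, 'h')): offset=0, physical=[D,B,h,A,E,F], logical=[D,B,h,A,E,F]
After op 3 (rotate(+1)): offset=1, physical=[D,B,h,A,E,F], logical=[B,h,A,E,F,D]
After op 4 (swap(3, 1)): offset=1, physical=[D,B,E,A,h,F], logical=[B,E,A,h,F,D]
After op 5 (rotate(+1)): offset=2, physical=[D,B,E,A,h,F], logical=[E,A,h,F,D,B]
After op 6 (swap(4, 5)): offset=2, physical=[B,D,E,A,h,F], logical=[E,A,h,F,B,D]
After op 7 (replace(1, 'd')): offset=2, physical=[B,D,E,d,h,F], logical=[E,d,h,F,B,D]
After op 8 (rotate(+3)): offset=5, physical=[B,D,E,d,h,F], logical=[F,B,D,E,d,h]
After op 9 (swap(2, 0)): offset=5, physical=[B,F,E,d,h,D], logical=[D,B,F,E,d,h]
After op 10 (swap(1, 3)): offset=5, physical=[E,F,B,d,h,D], logical=[D,E,F,B,d,h]

Answer: F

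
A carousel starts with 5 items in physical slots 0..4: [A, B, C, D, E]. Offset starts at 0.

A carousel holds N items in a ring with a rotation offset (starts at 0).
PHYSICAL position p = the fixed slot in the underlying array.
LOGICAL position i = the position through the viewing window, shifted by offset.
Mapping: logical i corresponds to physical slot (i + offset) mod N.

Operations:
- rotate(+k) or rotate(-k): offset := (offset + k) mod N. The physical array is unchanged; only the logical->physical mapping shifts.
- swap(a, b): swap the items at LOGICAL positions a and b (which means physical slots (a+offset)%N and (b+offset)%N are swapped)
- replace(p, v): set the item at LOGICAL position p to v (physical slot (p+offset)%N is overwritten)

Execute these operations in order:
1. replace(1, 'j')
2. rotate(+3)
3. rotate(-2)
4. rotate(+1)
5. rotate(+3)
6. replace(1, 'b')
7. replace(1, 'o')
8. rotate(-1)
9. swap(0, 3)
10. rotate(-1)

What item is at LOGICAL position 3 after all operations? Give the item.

After op 1 (replace(1, 'j')): offset=0, physical=[A,j,C,D,E], logical=[A,j,C,D,E]
After op 2 (rotate(+3)): offset=3, physical=[A,j,C,D,E], logical=[D,E,A,j,C]
After op 3 (rotate(-2)): offset=1, physical=[A,j,C,D,E], logical=[j,C,D,E,A]
After op 4 (rotate(+1)): offset=2, physical=[A,j,C,D,E], logical=[C,D,E,A,j]
After op 5 (rotate(+3)): offset=0, physical=[A,j,C,D,E], logical=[A,j,C,D,E]
After op 6 (replace(1, 'b')): offset=0, physical=[A,b,C,D,E], logical=[A,b,C,D,E]
After op 7 (replace(1, 'o')): offset=0, physical=[A,o,C,D,E], logical=[A,o,C,D,E]
After op 8 (rotate(-1)): offset=4, physical=[A,o,C,D,E], logical=[E,A,o,C,D]
After op 9 (swap(0, 3)): offset=4, physical=[A,o,E,D,C], logical=[C,A,o,E,D]
After op 10 (rotate(-1)): offset=3, physical=[A,o,E,D,C], logical=[D,C,A,o,E]

Answer: o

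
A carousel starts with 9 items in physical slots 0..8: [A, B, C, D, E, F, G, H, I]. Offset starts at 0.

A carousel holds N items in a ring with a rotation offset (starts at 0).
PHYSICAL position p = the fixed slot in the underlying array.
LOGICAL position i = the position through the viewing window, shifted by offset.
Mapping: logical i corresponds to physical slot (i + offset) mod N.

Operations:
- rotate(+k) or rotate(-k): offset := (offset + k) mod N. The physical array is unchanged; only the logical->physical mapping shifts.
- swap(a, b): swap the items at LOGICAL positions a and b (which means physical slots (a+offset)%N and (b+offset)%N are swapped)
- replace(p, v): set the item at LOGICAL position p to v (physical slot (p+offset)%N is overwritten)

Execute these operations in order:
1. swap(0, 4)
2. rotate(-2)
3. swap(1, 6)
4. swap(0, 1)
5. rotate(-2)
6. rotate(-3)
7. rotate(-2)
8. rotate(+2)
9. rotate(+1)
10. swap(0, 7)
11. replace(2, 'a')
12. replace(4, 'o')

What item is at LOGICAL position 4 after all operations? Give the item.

Answer: o

Derivation:
After op 1 (swap(0, 4)): offset=0, physical=[E,B,C,D,A,F,G,H,I], logical=[E,B,C,D,A,F,G,H,I]
After op 2 (rotate(-2)): offset=7, physical=[E,B,C,D,A,F,G,H,I], logical=[H,I,E,B,C,D,A,F,G]
After op 3 (swap(1, 6)): offset=7, physical=[E,B,C,D,I,F,G,H,A], logical=[H,A,E,B,C,D,I,F,G]
After op 4 (swap(0, 1)): offset=7, physical=[E,B,C,D,I,F,G,A,H], logical=[A,H,E,B,C,D,I,F,G]
After op 5 (rotate(-2)): offset=5, physical=[E,B,C,D,I,F,G,A,H], logical=[F,G,A,H,E,B,C,D,I]
After op 6 (rotate(-3)): offset=2, physical=[E,B,C,D,I,F,G,A,H], logical=[C,D,I,F,G,A,H,E,B]
After op 7 (rotate(-2)): offset=0, physical=[E,B,C,D,I,F,G,A,H], logical=[E,B,C,D,I,F,G,A,H]
After op 8 (rotate(+2)): offset=2, physical=[E,B,C,D,I,F,G,A,H], logical=[C,D,I,F,G,A,H,E,B]
After op 9 (rotate(+1)): offset=3, physical=[E,B,C,D,I,F,G,A,H], logical=[D,I,F,G,A,H,E,B,C]
After op 10 (swap(0, 7)): offset=3, physical=[E,D,C,B,I,F,G,A,H], logical=[B,I,F,G,A,H,E,D,C]
After op 11 (replace(2, 'a')): offset=3, physical=[E,D,C,B,I,a,G,A,H], logical=[B,I,a,G,A,H,E,D,C]
After op 12 (replace(4, 'o')): offset=3, physical=[E,D,C,B,I,a,G,o,H], logical=[B,I,a,G,o,H,E,D,C]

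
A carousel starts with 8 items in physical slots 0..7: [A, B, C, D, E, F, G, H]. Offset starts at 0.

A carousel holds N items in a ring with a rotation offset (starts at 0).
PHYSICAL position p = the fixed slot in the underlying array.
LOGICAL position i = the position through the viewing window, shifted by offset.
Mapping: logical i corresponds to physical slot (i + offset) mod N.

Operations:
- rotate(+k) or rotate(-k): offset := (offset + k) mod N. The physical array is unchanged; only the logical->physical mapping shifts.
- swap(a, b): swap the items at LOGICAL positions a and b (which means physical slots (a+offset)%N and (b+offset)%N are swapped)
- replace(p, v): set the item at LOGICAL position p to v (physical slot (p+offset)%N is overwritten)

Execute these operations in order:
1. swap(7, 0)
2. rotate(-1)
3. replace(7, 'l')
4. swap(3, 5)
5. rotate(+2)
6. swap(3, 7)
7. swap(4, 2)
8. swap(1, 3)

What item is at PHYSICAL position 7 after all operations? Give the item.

After op 1 (swap(7, 0)): offset=0, physical=[H,B,C,D,E,F,G,A], logical=[H,B,C,D,E,F,G,A]
After op 2 (rotate(-1)): offset=7, physical=[H,B,C,D,E,F,G,A], logical=[A,H,B,C,D,E,F,G]
After op 3 (replace(7, 'l')): offset=7, physical=[H,B,C,D,E,F,l,A], logical=[A,H,B,C,D,E,F,l]
After op 4 (swap(3, 5)): offset=7, physical=[H,B,E,D,C,F,l,A], logical=[A,H,B,E,D,C,F,l]
After op 5 (rotate(+2)): offset=1, physical=[H,B,E,D,C,F,l,A], logical=[B,E,D,C,F,l,A,H]
After op 6 (swap(3, 7)): offset=1, physical=[C,B,E,D,H,F,l,A], logical=[B,E,D,H,F,l,A,C]
After op 7 (swap(4, 2)): offset=1, physical=[C,B,E,F,H,D,l,A], logical=[B,E,F,H,D,l,A,C]
After op 8 (swap(1, 3)): offset=1, physical=[C,B,H,F,E,D,l,A], logical=[B,H,F,E,D,l,A,C]

Answer: A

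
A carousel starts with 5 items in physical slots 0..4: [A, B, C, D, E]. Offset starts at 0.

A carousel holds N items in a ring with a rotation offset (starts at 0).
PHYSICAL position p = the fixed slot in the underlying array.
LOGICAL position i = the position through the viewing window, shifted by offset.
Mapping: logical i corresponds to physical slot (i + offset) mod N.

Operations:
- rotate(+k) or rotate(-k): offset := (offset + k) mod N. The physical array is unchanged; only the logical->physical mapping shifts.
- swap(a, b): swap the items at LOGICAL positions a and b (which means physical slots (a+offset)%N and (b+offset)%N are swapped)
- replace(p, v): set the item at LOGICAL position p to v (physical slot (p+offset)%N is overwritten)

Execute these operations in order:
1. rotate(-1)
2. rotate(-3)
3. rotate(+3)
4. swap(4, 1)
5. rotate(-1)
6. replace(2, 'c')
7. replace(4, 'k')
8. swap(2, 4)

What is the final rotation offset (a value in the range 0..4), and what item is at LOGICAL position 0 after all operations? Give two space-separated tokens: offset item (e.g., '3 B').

After op 1 (rotate(-1)): offset=4, physical=[A,B,C,D,E], logical=[E,A,B,C,D]
After op 2 (rotate(-3)): offset=1, physical=[A,B,C,D,E], logical=[B,C,D,E,A]
After op 3 (rotate(+3)): offset=4, physical=[A,B,C,D,E], logical=[E,A,B,C,D]
After op 4 (swap(4, 1)): offset=4, physical=[D,B,C,A,E], logical=[E,D,B,C,A]
After op 5 (rotate(-1)): offset=3, physical=[D,B,C,A,E], logical=[A,E,D,B,C]
After op 6 (replace(2, 'c')): offset=3, physical=[c,B,C,A,E], logical=[A,E,c,B,C]
After op 7 (replace(4, 'k')): offset=3, physical=[c,B,k,A,E], logical=[A,E,c,B,k]
After op 8 (swap(2, 4)): offset=3, physical=[k,B,c,A,E], logical=[A,E,k,B,c]

Answer: 3 A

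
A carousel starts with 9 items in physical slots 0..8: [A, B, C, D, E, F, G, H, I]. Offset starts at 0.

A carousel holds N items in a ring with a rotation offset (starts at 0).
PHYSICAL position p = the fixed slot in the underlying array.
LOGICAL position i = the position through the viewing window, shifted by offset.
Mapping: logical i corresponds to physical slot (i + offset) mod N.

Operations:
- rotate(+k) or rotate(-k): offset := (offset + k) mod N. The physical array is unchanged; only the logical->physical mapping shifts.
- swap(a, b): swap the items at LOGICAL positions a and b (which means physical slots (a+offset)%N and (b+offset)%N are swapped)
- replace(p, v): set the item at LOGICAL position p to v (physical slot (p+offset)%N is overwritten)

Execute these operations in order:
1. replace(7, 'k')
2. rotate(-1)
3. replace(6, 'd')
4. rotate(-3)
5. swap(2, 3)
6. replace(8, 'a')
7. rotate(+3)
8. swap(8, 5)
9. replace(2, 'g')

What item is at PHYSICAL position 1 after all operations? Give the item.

Answer: g

Derivation:
After op 1 (replace(7, 'k')): offset=0, physical=[A,B,C,D,E,F,G,k,I], logical=[A,B,C,D,E,F,G,k,I]
After op 2 (rotate(-1)): offset=8, physical=[A,B,C,D,E,F,G,k,I], logical=[I,A,B,C,D,E,F,G,k]
After op 3 (replace(6, 'd')): offset=8, physical=[A,B,C,D,E,d,G,k,I], logical=[I,A,B,C,D,E,d,G,k]
After op 4 (rotate(-3)): offset=5, physical=[A,B,C,D,E,d,G,k,I], logical=[d,G,k,I,A,B,C,D,E]
After op 5 (swap(2, 3)): offset=5, physical=[A,B,C,D,E,d,G,I,k], logical=[d,G,I,k,A,B,C,D,E]
After op 6 (replace(8, 'a')): offset=5, physical=[A,B,C,D,a,d,G,I,k], logical=[d,G,I,k,A,B,C,D,a]
After op 7 (rotate(+3)): offset=8, physical=[A,B,C,D,a,d,G,I,k], logical=[k,A,B,C,D,a,d,G,I]
After op 8 (swap(8, 5)): offset=8, physical=[A,B,C,D,I,d,G,a,k], logical=[k,A,B,C,D,I,d,G,a]
After op 9 (replace(2, 'g')): offset=8, physical=[A,g,C,D,I,d,G,a,k], logical=[k,A,g,C,D,I,d,G,a]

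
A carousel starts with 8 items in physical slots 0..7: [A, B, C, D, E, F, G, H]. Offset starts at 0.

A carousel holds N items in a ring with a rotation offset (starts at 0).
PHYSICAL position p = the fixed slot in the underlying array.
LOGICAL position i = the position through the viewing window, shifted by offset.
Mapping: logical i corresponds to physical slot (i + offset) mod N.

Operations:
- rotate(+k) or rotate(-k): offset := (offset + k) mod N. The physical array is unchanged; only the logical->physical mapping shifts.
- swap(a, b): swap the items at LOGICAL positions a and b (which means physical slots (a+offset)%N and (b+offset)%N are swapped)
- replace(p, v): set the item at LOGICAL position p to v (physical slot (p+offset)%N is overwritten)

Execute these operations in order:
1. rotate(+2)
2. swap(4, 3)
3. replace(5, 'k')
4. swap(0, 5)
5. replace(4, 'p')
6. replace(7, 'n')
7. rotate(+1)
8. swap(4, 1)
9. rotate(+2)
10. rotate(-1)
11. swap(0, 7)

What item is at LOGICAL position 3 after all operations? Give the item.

After op 1 (rotate(+2)): offset=2, physical=[A,B,C,D,E,F,G,H], logical=[C,D,E,F,G,H,A,B]
After op 2 (swap(4, 3)): offset=2, physical=[A,B,C,D,E,G,F,H], logical=[C,D,E,G,F,H,A,B]
After op 3 (replace(5, 'k')): offset=2, physical=[A,B,C,D,E,G,F,k], logical=[C,D,E,G,F,k,A,B]
After op 4 (swap(0, 5)): offset=2, physical=[A,B,k,D,E,G,F,C], logical=[k,D,E,G,F,C,A,B]
After op 5 (replace(4, 'p')): offset=2, physical=[A,B,k,D,E,G,p,C], logical=[k,D,E,G,p,C,A,B]
After op 6 (replace(7, 'n')): offset=2, physical=[A,n,k,D,E,G,p,C], logical=[k,D,E,G,p,C,A,n]
After op 7 (rotate(+1)): offset=3, physical=[A,n,k,D,E,G,p,C], logical=[D,E,G,p,C,A,n,k]
After op 8 (swap(4, 1)): offset=3, physical=[A,n,k,D,C,G,p,E], logical=[D,C,G,p,E,A,n,k]
After op 9 (rotate(+2)): offset=5, physical=[A,n,k,D,C,G,p,E], logical=[G,p,E,A,n,k,D,C]
After op 10 (rotate(-1)): offset=4, physical=[A,n,k,D,C,G,p,E], logical=[C,G,p,E,A,n,k,D]
After op 11 (swap(0, 7)): offset=4, physical=[A,n,k,C,D,G,p,E], logical=[D,G,p,E,A,n,k,C]

Answer: E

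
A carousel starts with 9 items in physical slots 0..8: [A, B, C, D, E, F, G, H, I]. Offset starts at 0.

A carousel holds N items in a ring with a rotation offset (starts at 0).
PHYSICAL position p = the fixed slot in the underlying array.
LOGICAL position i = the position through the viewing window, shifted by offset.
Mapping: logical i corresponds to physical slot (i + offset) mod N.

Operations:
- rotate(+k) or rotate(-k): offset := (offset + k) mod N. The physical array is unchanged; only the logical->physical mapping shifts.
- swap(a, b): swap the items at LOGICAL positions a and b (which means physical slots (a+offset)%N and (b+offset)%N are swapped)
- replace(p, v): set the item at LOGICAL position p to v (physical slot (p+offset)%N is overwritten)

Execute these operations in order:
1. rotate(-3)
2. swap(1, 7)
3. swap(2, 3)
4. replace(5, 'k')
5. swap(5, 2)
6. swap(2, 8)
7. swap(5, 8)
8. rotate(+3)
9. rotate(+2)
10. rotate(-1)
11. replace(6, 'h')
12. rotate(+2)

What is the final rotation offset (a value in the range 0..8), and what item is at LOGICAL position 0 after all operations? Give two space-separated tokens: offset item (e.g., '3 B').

After op 1 (rotate(-3)): offset=6, physical=[A,B,C,D,E,F,G,H,I], logical=[G,H,I,A,B,C,D,E,F]
After op 2 (swap(1, 7)): offset=6, physical=[A,B,C,D,H,F,G,E,I], logical=[G,E,I,A,B,C,D,H,F]
After op 3 (swap(2, 3)): offset=6, physical=[I,B,C,D,H,F,G,E,A], logical=[G,E,A,I,B,C,D,H,F]
After op 4 (replace(5, 'k')): offset=6, physical=[I,B,k,D,H,F,G,E,A], logical=[G,E,A,I,B,k,D,H,F]
After op 5 (swap(5, 2)): offset=6, physical=[I,B,A,D,H,F,G,E,k], logical=[G,E,k,I,B,A,D,H,F]
After op 6 (swap(2, 8)): offset=6, physical=[I,B,A,D,H,k,G,E,F], logical=[G,E,F,I,B,A,D,H,k]
After op 7 (swap(5, 8)): offset=6, physical=[I,B,k,D,H,A,G,E,F], logical=[G,E,F,I,B,k,D,H,A]
After op 8 (rotate(+3)): offset=0, physical=[I,B,k,D,H,A,G,E,F], logical=[I,B,k,D,H,A,G,E,F]
After op 9 (rotate(+2)): offset=2, physical=[I,B,k,D,H,A,G,E,F], logical=[k,D,H,A,G,E,F,I,B]
After op 10 (rotate(-1)): offset=1, physical=[I,B,k,D,H,A,G,E,F], logical=[B,k,D,H,A,G,E,F,I]
After op 11 (replace(6, 'h')): offset=1, physical=[I,B,k,D,H,A,G,h,F], logical=[B,k,D,H,A,G,h,F,I]
After op 12 (rotate(+2)): offset=3, physical=[I,B,k,D,H,A,G,h,F], logical=[D,H,A,G,h,F,I,B,k]

Answer: 3 D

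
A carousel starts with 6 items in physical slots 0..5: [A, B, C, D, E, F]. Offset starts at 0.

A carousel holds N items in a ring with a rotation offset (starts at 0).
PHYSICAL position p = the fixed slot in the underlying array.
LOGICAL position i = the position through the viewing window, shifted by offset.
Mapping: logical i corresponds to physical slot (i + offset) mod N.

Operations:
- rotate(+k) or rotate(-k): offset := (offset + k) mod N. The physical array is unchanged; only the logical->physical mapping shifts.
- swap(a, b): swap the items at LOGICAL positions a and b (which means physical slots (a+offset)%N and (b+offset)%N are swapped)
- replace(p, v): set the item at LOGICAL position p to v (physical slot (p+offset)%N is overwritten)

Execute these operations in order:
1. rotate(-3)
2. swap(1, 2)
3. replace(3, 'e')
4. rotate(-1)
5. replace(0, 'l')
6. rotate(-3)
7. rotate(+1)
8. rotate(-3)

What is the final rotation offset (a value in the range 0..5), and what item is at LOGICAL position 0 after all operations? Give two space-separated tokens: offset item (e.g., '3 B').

After op 1 (rotate(-3)): offset=3, physical=[A,B,C,D,E,F], logical=[D,E,F,A,B,C]
After op 2 (swap(1, 2)): offset=3, physical=[A,B,C,D,F,E], logical=[D,F,E,A,B,C]
After op 3 (replace(3, 'e')): offset=3, physical=[e,B,C,D,F,E], logical=[D,F,E,e,B,C]
After op 4 (rotate(-1)): offset=2, physical=[e,B,C,D,F,E], logical=[C,D,F,E,e,B]
After op 5 (replace(0, 'l')): offset=2, physical=[e,B,l,D,F,E], logical=[l,D,F,E,e,B]
After op 6 (rotate(-3)): offset=5, physical=[e,B,l,D,F,E], logical=[E,e,B,l,D,F]
After op 7 (rotate(+1)): offset=0, physical=[e,B,l,D,F,E], logical=[e,B,l,D,F,E]
After op 8 (rotate(-3)): offset=3, physical=[e,B,l,D,F,E], logical=[D,F,E,e,B,l]

Answer: 3 D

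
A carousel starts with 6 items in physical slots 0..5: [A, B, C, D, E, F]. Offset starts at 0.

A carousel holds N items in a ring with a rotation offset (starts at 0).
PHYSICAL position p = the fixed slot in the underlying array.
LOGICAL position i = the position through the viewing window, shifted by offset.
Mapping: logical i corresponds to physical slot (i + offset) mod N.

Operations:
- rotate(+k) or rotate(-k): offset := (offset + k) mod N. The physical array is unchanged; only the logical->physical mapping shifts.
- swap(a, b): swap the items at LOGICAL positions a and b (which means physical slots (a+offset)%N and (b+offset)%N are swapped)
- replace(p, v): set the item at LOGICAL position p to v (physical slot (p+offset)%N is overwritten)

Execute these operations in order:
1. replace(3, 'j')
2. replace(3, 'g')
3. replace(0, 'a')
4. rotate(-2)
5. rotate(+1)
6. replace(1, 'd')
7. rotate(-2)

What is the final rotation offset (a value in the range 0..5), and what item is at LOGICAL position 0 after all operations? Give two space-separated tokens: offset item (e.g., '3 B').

Answer: 3 g

Derivation:
After op 1 (replace(3, 'j')): offset=0, physical=[A,B,C,j,E,F], logical=[A,B,C,j,E,F]
After op 2 (replace(3, 'g')): offset=0, physical=[A,B,C,g,E,F], logical=[A,B,C,g,E,F]
After op 3 (replace(0, 'a')): offset=0, physical=[a,B,C,g,E,F], logical=[a,B,C,g,E,F]
After op 4 (rotate(-2)): offset=4, physical=[a,B,C,g,E,F], logical=[E,F,a,B,C,g]
After op 5 (rotate(+1)): offset=5, physical=[a,B,C,g,E,F], logical=[F,a,B,C,g,E]
After op 6 (replace(1, 'd')): offset=5, physical=[d,B,C,g,E,F], logical=[F,d,B,C,g,E]
After op 7 (rotate(-2)): offset=3, physical=[d,B,C,g,E,F], logical=[g,E,F,d,B,C]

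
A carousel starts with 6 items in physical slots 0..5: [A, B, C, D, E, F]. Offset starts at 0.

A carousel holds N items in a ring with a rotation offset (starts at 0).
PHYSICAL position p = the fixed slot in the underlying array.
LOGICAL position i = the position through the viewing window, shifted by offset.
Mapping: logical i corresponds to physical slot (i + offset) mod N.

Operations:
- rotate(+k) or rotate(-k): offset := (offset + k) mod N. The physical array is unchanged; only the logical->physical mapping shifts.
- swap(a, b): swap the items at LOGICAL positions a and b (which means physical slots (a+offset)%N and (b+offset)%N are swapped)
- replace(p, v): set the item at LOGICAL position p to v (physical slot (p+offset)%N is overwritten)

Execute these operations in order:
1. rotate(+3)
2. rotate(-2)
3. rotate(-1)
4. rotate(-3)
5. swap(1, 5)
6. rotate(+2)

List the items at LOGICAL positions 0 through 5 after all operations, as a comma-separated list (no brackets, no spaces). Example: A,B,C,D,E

After op 1 (rotate(+3)): offset=3, physical=[A,B,C,D,E,F], logical=[D,E,F,A,B,C]
After op 2 (rotate(-2)): offset=1, physical=[A,B,C,D,E,F], logical=[B,C,D,E,F,A]
After op 3 (rotate(-1)): offset=0, physical=[A,B,C,D,E,F], logical=[A,B,C,D,E,F]
After op 4 (rotate(-3)): offset=3, physical=[A,B,C,D,E,F], logical=[D,E,F,A,B,C]
After op 5 (swap(1, 5)): offset=3, physical=[A,B,E,D,C,F], logical=[D,C,F,A,B,E]
After op 6 (rotate(+2)): offset=5, physical=[A,B,E,D,C,F], logical=[F,A,B,E,D,C]

Answer: F,A,B,E,D,C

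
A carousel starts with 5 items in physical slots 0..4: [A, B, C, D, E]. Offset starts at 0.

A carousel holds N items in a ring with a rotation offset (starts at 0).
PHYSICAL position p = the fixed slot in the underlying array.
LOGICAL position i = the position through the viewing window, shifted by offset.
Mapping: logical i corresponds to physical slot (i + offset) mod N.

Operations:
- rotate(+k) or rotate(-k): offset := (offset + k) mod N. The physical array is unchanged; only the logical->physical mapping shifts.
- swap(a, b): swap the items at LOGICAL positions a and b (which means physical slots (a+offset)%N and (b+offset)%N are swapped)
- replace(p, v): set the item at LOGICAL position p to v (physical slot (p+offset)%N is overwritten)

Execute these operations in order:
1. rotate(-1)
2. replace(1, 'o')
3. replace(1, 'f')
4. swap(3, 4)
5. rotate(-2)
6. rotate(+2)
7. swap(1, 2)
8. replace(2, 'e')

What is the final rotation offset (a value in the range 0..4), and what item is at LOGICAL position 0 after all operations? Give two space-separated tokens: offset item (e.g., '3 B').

After op 1 (rotate(-1)): offset=4, physical=[A,B,C,D,E], logical=[E,A,B,C,D]
After op 2 (replace(1, 'o')): offset=4, physical=[o,B,C,D,E], logical=[E,o,B,C,D]
After op 3 (replace(1, 'f')): offset=4, physical=[f,B,C,D,E], logical=[E,f,B,C,D]
After op 4 (swap(3, 4)): offset=4, physical=[f,B,D,C,E], logical=[E,f,B,D,C]
After op 5 (rotate(-2)): offset=2, physical=[f,B,D,C,E], logical=[D,C,E,f,B]
After op 6 (rotate(+2)): offset=4, physical=[f,B,D,C,E], logical=[E,f,B,D,C]
After op 7 (swap(1, 2)): offset=4, physical=[B,f,D,C,E], logical=[E,B,f,D,C]
After op 8 (replace(2, 'e')): offset=4, physical=[B,e,D,C,E], logical=[E,B,e,D,C]

Answer: 4 E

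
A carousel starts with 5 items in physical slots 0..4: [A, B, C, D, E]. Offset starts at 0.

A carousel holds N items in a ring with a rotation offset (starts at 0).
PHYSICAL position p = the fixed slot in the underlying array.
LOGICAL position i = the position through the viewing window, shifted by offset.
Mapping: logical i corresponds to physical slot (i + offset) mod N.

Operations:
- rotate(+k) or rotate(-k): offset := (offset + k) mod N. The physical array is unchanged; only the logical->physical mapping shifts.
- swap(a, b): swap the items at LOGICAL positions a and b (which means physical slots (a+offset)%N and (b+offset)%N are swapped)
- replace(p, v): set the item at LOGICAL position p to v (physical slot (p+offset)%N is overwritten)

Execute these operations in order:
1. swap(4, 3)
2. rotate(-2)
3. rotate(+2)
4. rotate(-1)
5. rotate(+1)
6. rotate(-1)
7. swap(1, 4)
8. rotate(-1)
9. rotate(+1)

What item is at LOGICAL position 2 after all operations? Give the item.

Answer: B

Derivation:
After op 1 (swap(4, 3)): offset=0, physical=[A,B,C,E,D], logical=[A,B,C,E,D]
After op 2 (rotate(-2)): offset=3, physical=[A,B,C,E,D], logical=[E,D,A,B,C]
After op 3 (rotate(+2)): offset=0, physical=[A,B,C,E,D], logical=[A,B,C,E,D]
After op 4 (rotate(-1)): offset=4, physical=[A,B,C,E,D], logical=[D,A,B,C,E]
After op 5 (rotate(+1)): offset=0, physical=[A,B,C,E,D], logical=[A,B,C,E,D]
After op 6 (rotate(-1)): offset=4, physical=[A,B,C,E,D], logical=[D,A,B,C,E]
After op 7 (swap(1, 4)): offset=4, physical=[E,B,C,A,D], logical=[D,E,B,C,A]
After op 8 (rotate(-1)): offset=3, physical=[E,B,C,A,D], logical=[A,D,E,B,C]
After op 9 (rotate(+1)): offset=4, physical=[E,B,C,A,D], logical=[D,E,B,C,A]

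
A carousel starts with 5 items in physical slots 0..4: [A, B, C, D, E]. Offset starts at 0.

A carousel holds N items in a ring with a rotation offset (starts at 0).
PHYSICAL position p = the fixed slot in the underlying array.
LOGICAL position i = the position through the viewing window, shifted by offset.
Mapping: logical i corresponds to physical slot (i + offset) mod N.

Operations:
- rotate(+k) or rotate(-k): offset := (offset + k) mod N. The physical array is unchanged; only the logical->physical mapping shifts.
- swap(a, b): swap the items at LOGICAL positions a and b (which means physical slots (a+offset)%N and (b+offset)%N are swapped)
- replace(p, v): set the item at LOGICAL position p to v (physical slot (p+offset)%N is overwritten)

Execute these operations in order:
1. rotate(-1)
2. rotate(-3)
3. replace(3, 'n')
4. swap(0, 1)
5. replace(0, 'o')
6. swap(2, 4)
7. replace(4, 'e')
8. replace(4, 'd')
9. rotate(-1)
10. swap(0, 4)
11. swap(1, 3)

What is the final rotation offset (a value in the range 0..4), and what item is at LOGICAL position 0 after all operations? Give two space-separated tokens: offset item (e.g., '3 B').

Answer: 0 n

Derivation:
After op 1 (rotate(-1)): offset=4, physical=[A,B,C,D,E], logical=[E,A,B,C,D]
After op 2 (rotate(-3)): offset=1, physical=[A,B,C,D,E], logical=[B,C,D,E,A]
After op 3 (replace(3, 'n')): offset=1, physical=[A,B,C,D,n], logical=[B,C,D,n,A]
After op 4 (swap(0, 1)): offset=1, physical=[A,C,B,D,n], logical=[C,B,D,n,A]
After op 5 (replace(0, 'o')): offset=1, physical=[A,o,B,D,n], logical=[o,B,D,n,A]
After op 6 (swap(2, 4)): offset=1, physical=[D,o,B,A,n], logical=[o,B,A,n,D]
After op 7 (replace(4, 'e')): offset=1, physical=[e,o,B,A,n], logical=[o,B,A,n,e]
After op 8 (replace(4, 'd')): offset=1, physical=[d,o,B,A,n], logical=[o,B,A,n,d]
After op 9 (rotate(-1)): offset=0, physical=[d,o,B,A,n], logical=[d,o,B,A,n]
After op 10 (swap(0, 4)): offset=0, physical=[n,o,B,A,d], logical=[n,o,B,A,d]
After op 11 (swap(1, 3)): offset=0, physical=[n,A,B,o,d], logical=[n,A,B,o,d]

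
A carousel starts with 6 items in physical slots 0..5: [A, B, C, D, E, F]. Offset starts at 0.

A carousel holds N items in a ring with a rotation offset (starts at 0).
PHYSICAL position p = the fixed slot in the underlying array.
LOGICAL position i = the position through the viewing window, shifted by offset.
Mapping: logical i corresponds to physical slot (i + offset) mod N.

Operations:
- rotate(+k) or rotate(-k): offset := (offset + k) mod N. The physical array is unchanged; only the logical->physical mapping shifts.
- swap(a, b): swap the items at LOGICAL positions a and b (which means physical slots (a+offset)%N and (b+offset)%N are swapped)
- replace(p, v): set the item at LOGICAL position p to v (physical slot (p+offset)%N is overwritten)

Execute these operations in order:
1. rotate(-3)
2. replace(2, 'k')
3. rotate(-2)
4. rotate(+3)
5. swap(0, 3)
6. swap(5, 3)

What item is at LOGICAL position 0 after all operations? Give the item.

After op 1 (rotate(-3)): offset=3, physical=[A,B,C,D,E,F], logical=[D,E,F,A,B,C]
After op 2 (replace(2, 'k')): offset=3, physical=[A,B,C,D,E,k], logical=[D,E,k,A,B,C]
After op 3 (rotate(-2)): offset=1, physical=[A,B,C,D,E,k], logical=[B,C,D,E,k,A]
After op 4 (rotate(+3)): offset=4, physical=[A,B,C,D,E,k], logical=[E,k,A,B,C,D]
After op 5 (swap(0, 3)): offset=4, physical=[A,E,C,D,B,k], logical=[B,k,A,E,C,D]
After op 6 (swap(5, 3)): offset=4, physical=[A,D,C,E,B,k], logical=[B,k,A,D,C,E]

Answer: B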